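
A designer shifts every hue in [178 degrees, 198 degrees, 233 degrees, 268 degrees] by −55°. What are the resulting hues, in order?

178 − 55 = 123°
198 − 55 = 143°
233 − 55 = 178°
268 − 55 = 213°

123°, 143°, 178°, 213°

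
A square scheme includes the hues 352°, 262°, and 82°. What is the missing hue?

A square tetradic scheme places four hues every 90°.
The full set through 82° is {82°, 172°, 262°, 352°}.
Given {82°, 262°, 352°}, the missing hue is 172°.

172°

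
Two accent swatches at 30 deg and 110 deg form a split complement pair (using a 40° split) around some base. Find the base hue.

250°

The accents sit 40° either side of the complement, so the complement is their short-arc midpoint on the wheel.
Short-arc midpoint of 30° and 110°: 70°.
Base is 180° from the complement: 70 − 180 = -110 → -110 + 360 = 250°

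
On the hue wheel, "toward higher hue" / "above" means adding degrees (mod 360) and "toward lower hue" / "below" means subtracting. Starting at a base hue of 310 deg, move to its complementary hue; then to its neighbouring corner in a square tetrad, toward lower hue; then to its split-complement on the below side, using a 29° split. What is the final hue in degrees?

191°

310 + 180 = 490 → 490 − 360 = 130°   (complement)
130 − 90 = 40°   (square ↓)
40 + 151 = 191°   (split-comp 29° ↓)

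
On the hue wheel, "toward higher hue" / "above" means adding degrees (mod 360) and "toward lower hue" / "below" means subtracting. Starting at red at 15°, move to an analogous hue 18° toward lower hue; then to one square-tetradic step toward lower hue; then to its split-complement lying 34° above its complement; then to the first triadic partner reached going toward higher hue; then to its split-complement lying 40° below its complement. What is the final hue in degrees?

−18° (analog 18° ↓): 15 − 18 = -3 → -3 + 360 = 357°
−90° (square ↓): 357 − 90 = 267°
+214° (split-comp 34° ↑): 267 + 214 = 481 → 481 − 360 = 121°
+120° (triadic ↑): 121 + 120 = 241°
+140° (split-comp 40° ↓): 241 + 140 = 381 → 381 − 360 = 21°

21°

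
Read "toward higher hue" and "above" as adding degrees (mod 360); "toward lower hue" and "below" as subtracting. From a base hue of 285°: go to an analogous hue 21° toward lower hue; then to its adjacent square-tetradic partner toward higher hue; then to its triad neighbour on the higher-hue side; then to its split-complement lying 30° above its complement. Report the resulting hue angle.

324°

285 − 21 = 264°   (analog 21° ↓)
264 + 90 = 354°   (square ↑)
354 + 120 = 474 → 474 − 360 = 114°   (triadic ↑)
114 + 210 = 324°   (split-comp 30° ↑)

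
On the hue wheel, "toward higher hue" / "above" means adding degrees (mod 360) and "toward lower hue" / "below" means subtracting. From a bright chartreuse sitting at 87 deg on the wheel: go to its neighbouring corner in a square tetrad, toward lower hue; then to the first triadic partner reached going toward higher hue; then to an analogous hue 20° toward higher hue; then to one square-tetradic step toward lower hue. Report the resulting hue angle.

47°

square ↓ −90°: 87 − 90 = -3 → -3 + 360 = 357°
triadic ↑ +120°: 357 + 120 = 477 → 477 − 360 = 117°
analog 20° ↑ +20°: 117 + 20 = 137°
square ↓ −90°: 137 − 90 = 47°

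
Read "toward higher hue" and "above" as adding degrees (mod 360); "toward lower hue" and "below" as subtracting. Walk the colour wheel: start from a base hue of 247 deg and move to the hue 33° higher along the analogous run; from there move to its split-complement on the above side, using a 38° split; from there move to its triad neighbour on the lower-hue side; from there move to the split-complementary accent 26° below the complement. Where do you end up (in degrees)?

172°

+33° (analog 33° ↑): 247 + 33 = 280°
+218° (split-comp 38° ↑): 280 + 218 = 498 → 498 − 360 = 138°
−120° (triadic ↓): 138 − 120 = 18°
+154° (split-comp 26° ↓): 18 + 154 = 172°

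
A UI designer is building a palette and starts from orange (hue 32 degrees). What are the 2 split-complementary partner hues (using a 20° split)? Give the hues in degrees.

192° and 232°

Split-complementary hues sit 20° either side of the complement.
Complement of 32 degrees: 32 + 180 = 212°
212 − 20 = 192°
212 + 20 = 232°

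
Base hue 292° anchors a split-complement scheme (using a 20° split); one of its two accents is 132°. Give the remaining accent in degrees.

92°

Split-complementary hues sit 20° either side of the complement.
Complement of the base 292°: 292 + 180 = 472 → 472 − 360 = 112°
The given accent 132° is 20° one side of 112°; the other accent sits 20° the other side: 112 − 20 = 92°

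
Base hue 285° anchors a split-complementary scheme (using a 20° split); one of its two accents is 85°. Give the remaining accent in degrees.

125°

Split-complementary hues sit 20° either side of the complement.
Complement of the base 285°: 285 + 180 = 465 → 465 − 360 = 105°
The given accent 85° is 20° one side of 105°; the other accent sits 20° the other side: 105 + 20 = 125°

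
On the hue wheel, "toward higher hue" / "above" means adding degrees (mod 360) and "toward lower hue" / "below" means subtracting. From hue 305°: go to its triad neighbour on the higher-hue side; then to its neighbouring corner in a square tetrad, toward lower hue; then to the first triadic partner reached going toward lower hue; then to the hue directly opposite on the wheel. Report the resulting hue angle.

305 + 120 = 425 → 425 − 360 = 65°   (triadic ↑)
65 − 90 = -25 → -25 + 360 = 335°   (square ↓)
335 − 120 = 215°   (triadic ↓)
215 + 180 = 395 → 395 − 360 = 35°   (complement)

35°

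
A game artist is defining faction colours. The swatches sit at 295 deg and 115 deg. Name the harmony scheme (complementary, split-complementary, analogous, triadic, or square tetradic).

Sort the hues: 115°, 295°.
Successive gaps around the wheel: 180°, 180°.
Two hues 180° apart are complementary.

complementary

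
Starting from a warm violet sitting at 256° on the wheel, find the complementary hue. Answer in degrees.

The complement sits 180° across the wheel.
256 + 180 = 436 → 436 − 360 = 76°

76°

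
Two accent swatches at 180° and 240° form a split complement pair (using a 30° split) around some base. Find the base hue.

30°

The accents sit 30° either side of the complement, so the complement is their short-arc midpoint on the wheel.
Short-arc midpoint of 180° and 240°: 210°.
Base is 180° from the complement: 210 − 180 = 30°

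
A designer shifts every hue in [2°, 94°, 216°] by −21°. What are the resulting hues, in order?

2 − 21 = -19 → -19 + 360 = 341°
94 − 21 = 73°
216 − 21 = 195°

341°, 73°, 195°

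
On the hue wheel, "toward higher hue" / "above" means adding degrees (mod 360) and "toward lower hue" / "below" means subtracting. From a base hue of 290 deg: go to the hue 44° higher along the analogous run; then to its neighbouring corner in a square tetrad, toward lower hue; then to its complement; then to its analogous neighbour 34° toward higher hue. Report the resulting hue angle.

290 + 44 = 334°   (analog 44° ↑)
334 − 90 = 244°   (square ↓)
244 + 180 = 424 → 424 − 360 = 64°   (complement)
64 + 34 = 98°   (analog 34° ↑)

98°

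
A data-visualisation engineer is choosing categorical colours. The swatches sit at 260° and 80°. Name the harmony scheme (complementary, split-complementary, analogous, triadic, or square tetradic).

Sort the hues: 80°, 260°.
Successive gaps around the wheel: 180°, 180°.
Two hues 180° apart are complementary.

complementary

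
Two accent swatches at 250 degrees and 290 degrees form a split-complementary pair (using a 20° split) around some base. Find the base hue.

The accents sit 20° either side of the complement, so the complement is their short-arc midpoint on the wheel.
Short-arc midpoint of 250° and 290°: 270°.
Base is 180° from the complement: 270 − 180 = 90°

90°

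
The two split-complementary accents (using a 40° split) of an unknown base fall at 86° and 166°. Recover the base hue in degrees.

The accents sit 40° either side of the complement, so the complement is their short-arc midpoint on the wheel.
Short-arc midpoint of 86° and 166°: 126°.
Base is 180° from the complement: 126 − 180 = -54 → -54 + 360 = 306°

306°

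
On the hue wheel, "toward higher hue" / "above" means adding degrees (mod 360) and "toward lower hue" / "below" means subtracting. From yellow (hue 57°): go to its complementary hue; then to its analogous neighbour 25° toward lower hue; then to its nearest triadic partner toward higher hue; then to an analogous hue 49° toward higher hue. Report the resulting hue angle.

21°

complement +180°: 57 + 180 = 237°
analog 25° ↓ −25°: 237 − 25 = 212°
triadic ↑ +120°: 212 + 120 = 332°
analog 49° ↑ +49°: 332 + 49 = 381 → 381 − 360 = 21°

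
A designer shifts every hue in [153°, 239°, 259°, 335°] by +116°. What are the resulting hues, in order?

153 + 116 = 269°
239 + 116 = 355°
259 + 116 = 375 → 375 − 360 = 15°
335 + 116 = 451 → 451 − 360 = 91°

269°, 355°, 15°, 91°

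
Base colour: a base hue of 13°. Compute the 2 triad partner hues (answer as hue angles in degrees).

133° and 253°

A triad places three hues 120° apart.
13 + 120 = 133°
13 + 240 = 253°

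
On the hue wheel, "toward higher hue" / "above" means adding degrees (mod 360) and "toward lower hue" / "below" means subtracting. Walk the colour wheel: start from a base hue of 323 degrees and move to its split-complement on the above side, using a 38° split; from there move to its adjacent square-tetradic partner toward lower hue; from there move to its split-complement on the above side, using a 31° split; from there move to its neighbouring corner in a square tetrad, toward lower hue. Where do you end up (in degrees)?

212°

323 + 218 = 541 → 541 − 360 = 181°   (split-comp 38° ↑)
181 − 90 = 91°   (square ↓)
91 + 211 = 302°   (split-comp 31° ↑)
302 − 90 = 212°   (square ↓)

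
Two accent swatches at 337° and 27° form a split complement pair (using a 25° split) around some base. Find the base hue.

The accents sit 25° either side of the complement, so the complement is their short-arc midpoint on the wheel.
Short-arc midpoint of 337° and 27°: 2°.
Base is 180° from the complement: 2 − 180 = -178 → -178 + 360 = 182°

182°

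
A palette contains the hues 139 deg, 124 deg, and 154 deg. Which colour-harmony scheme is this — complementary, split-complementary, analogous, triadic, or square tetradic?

analogous

Sort the hues: 124°, 139°, 154°.
Successive gaps around the wheel: 15°, 15°, 330°.
A run of hues at equal small steps (15°) with one large closing gap is an analogous group.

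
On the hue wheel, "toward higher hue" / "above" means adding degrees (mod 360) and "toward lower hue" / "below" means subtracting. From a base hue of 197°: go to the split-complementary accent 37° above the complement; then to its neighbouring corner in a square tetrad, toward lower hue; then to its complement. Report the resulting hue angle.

144°

197 + 217 = 414 → 414 − 360 = 54°   (split-comp 37° ↑)
54 − 90 = -36 → -36 + 360 = 324°   (square ↓)
324 + 180 = 504 → 504 − 360 = 144°   (complement)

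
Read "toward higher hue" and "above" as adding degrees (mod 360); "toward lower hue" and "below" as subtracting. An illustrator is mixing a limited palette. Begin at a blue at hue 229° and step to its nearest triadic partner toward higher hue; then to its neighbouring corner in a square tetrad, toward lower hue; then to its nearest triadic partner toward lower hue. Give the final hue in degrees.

139°

229 + 120 = 349°   (triadic ↑)
349 − 90 = 259°   (square ↓)
259 − 120 = 139°   (triadic ↓)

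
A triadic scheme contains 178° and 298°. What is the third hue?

A triad spaces three hues 120° apart.
The full set is {58°, 178°, 298°}.

58°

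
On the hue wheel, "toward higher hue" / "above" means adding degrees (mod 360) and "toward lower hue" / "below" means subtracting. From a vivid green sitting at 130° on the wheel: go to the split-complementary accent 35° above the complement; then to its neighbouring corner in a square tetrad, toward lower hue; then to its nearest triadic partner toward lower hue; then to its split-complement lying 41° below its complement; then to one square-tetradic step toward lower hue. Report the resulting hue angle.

184°

+215° (split-comp 35° ↑): 130 + 215 = 345°
−90° (square ↓): 345 − 90 = 255°
−120° (triadic ↓): 255 − 120 = 135°
+139° (split-comp 41° ↓): 135 + 139 = 274°
−90° (square ↓): 274 − 90 = 184°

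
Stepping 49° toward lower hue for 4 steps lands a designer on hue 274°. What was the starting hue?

110°

4 steps of 49° (toward lower hue) give a net shift of −196°.
Start = end − shift: 274 + 196 = 470 → 470 − 360 = 110°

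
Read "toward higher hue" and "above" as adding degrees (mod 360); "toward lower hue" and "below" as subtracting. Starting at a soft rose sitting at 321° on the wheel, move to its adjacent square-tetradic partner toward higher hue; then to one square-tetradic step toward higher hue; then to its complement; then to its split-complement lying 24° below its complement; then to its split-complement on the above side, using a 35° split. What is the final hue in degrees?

332°

321 + 90 = 411 → 411 − 360 = 51°   (square ↑)
51 + 90 = 141°   (square ↑)
141 + 180 = 321°   (complement)
321 + 156 = 477 → 477 − 360 = 117°   (split-comp 24° ↓)
117 + 215 = 332°   (split-comp 35° ↑)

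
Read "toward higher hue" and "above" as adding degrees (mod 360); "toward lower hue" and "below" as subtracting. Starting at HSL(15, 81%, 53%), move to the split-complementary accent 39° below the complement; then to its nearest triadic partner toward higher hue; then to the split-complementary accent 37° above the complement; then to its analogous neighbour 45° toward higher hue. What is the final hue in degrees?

+141° (split-comp 39° ↓): 15 + 141 = 156°
+120° (triadic ↑): 156 + 120 = 276°
+217° (split-comp 37° ↑): 276 + 217 = 493 → 493 − 360 = 133°
+45° (analog 45° ↑): 133 + 45 = 178°

178°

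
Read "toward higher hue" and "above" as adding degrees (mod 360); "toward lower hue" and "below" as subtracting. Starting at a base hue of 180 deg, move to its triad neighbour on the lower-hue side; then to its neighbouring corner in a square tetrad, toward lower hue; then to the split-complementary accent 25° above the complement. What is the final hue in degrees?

−120° (triadic ↓): 180 − 120 = 60°
−90° (square ↓): 60 − 90 = -30 → -30 + 360 = 330°
+205° (split-comp 25° ↑): 330 + 205 = 535 → 535 − 360 = 175°

175°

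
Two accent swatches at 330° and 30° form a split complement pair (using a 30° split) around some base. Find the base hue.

180°

The accents sit 30° either side of the complement, so the complement is their short-arc midpoint on the wheel.
Short-arc midpoint of 330° and 30°: 0°.
Base is 180° from the complement: 0 − 180 = -180 → -180 + 360 = 180°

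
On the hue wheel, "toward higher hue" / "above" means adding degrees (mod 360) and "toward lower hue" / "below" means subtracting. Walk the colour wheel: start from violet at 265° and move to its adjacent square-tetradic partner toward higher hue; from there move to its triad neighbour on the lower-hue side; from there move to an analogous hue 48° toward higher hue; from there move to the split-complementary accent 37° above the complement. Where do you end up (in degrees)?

265 + 90 = 355°   (square ↑)
355 − 120 = 235°   (triadic ↓)
235 + 48 = 283°   (analog 48° ↑)
283 + 217 = 500 → 500 − 360 = 140°   (split-comp 37° ↑)

140°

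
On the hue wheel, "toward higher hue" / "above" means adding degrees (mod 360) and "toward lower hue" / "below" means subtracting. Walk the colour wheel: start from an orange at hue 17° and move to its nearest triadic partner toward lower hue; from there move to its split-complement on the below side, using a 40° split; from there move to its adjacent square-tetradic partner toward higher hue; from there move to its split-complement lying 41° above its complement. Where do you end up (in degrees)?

348°

17 − 120 = -103 → -103 + 360 = 257°   (triadic ↓)
257 + 140 = 397 → 397 − 360 = 37°   (split-comp 40° ↓)
37 + 90 = 127°   (square ↑)
127 + 221 = 348°   (split-comp 41° ↑)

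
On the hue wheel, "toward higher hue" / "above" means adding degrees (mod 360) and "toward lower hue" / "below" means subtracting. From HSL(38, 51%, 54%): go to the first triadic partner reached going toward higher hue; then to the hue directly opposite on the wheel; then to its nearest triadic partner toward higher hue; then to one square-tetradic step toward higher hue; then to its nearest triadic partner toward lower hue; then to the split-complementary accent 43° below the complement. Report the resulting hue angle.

triadic ↑ +120°: 38 + 120 = 158°
complement +180°: 158 + 180 = 338°
triadic ↑ +120°: 338 + 120 = 458 → 458 − 360 = 98°
square ↑ +90°: 98 + 90 = 188°
triadic ↓ −120°: 188 − 120 = 68°
split-comp 43° ↓ +137°: 68 + 137 = 205°

205°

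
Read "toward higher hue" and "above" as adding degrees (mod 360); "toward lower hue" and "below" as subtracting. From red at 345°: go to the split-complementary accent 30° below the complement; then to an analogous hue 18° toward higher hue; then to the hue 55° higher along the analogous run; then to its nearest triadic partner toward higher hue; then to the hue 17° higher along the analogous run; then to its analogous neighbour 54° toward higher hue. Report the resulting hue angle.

+150° (split-comp 30° ↓): 345 + 150 = 495 → 495 − 360 = 135°
+18° (analog 18° ↑): 135 + 18 = 153°
+55° (analog 55° ↑): 153 + 55 = 208°
+120° (triadic ↑): 208 + 120 = 328°
+17° (analog 17° ↑): 328 + 17 = 345°
+54° (analog 54° ↑): 345 + 54 = 399 → 399 − 360 = 39°

39°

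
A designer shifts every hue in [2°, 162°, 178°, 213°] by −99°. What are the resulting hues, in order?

263°, 63°, 79°, 114°

2 − 99 = -97 → -97 + 360 = 263°
162 − 99 = 63°
178 − 99 = 79°
213 − 99 = 114°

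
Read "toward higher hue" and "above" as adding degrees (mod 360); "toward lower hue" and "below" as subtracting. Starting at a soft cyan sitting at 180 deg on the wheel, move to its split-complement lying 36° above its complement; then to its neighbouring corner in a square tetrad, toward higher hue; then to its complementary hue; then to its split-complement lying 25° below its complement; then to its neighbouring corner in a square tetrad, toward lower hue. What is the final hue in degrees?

11°

split-comp 36° ↑ +216°: 180 + 216 = 396 → 396 − 360 = 36°
square ↑ +90°: 36 + 90 = 126°
complement +180°: 126 + 180 = 306°
split-comp 25° ↓ +155°: 306 + 155 = 461 → 461 − 360 = 101°
square ↓ −90°: 101 − 90 = 11°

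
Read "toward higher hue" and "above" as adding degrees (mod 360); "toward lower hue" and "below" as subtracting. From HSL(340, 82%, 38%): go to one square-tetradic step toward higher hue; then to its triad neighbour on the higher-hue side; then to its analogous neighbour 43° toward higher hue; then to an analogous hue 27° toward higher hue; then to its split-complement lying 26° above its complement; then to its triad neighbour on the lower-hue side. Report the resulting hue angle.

346°

square ↑ +90°: 340 + 90 = 430 → 430 − 360 = 70°
triadic ↑ +120°: 70 + 120 = 190°
analog 43° ↑ +43°: 190 + 43 = 233°
analog 27° ↑ +27°: 233 + 27 = 260°
split-comp 26° ↑ +206°: 260 + 206 = 466 → 466 − 360 = 106°
triadic ↓ −120°: 106 − 120 = -14 → -14 + 360 = 346°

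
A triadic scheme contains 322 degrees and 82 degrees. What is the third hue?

A triad spaces three hues 120° apart.
The full set is {82°, 202°, 322°}.

202°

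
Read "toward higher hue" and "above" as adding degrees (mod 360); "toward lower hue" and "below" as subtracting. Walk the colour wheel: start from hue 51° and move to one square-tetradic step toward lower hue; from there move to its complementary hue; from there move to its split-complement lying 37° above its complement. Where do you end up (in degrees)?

358°

square ↓ −90°: 51 − 90 = -39 → -39 + 360 = 321°
complement +180°: 321 + 180 = 501 → 501 − 360 = 141°
split-comp 37° ↑ +217°: 141 + 217 = 358°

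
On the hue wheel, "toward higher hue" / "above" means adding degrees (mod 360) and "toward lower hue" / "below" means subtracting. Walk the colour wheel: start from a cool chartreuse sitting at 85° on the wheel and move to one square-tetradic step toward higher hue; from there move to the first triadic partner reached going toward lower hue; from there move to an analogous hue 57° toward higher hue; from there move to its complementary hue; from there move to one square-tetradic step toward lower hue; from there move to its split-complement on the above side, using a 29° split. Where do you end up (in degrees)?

square ↑ +90°: 85 + 90 = 175°
triadic ↓ −120°: 175 − 120 = 55°
analog 57° ↑ +57°: 55 + 57 = 112°
complement +180°: 112 + 180 = 292°
square ↓ −90°: 292 − 90 = 202°
split-comp 29° ↑ +209°: 202 + 209 = 411 → 411 − 360 = 51°

51°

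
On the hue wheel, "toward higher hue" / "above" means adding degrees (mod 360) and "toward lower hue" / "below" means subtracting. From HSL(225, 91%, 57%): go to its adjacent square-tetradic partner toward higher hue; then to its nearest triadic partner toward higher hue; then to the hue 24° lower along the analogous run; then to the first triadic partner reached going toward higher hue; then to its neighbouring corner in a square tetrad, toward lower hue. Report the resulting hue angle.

81°

+90° (square ↑): 225 + 90 = 315°
+120° (triadic ↑): 315 + 120 = 435 → 435 − 360 = 75°
−24° (analog 24° ↓): 75 − 24 = 51°
+120° (triadic ↑): 51 + 120 = 171°
−90° (square ↓): 171 − 90 = 81°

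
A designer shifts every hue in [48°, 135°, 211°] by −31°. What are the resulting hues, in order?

17°, 104°, 180°

48 − 31 = 17°
135 − 31 = 104°
211 − 31 = 180°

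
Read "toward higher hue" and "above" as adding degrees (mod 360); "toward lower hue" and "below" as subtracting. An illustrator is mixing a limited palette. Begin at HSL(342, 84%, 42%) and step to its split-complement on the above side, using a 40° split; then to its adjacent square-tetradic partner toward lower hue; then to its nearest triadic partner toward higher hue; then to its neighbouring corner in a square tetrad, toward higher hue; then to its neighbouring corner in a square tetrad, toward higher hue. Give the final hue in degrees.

+220° (split-comp 40° ↑): 342 + 220 = 562 → 562 − 360 = 202°
−90° (square ↓): 202 − 90 = 112°
+120° (triadic ↑): 112 + 120 = 232°
+90° (square ↑): 232 + 90 = 322°
+90° (square ↑): 322 + 90 = 412 → 412 − 360 = 52°

52°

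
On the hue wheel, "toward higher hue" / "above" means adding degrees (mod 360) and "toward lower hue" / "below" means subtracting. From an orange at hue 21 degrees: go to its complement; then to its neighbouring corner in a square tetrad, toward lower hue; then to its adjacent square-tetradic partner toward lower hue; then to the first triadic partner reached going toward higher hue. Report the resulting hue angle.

21 + 180 = 201°   (complement)
201 − 90 = 111°   (square ↓)
111 − 90 = 21°   (square ↓)
21 + 120 = 141°   (triadic ↑)

141°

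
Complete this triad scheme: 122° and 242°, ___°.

A triad places three hues 120° apart.
The full set through 122° is {2°, 122°, 242°}.
Given {122°, 242°}, the missing hue is 2°.

2°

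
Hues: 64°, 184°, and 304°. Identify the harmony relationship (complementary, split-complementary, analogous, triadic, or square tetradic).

triadic

Sort the hues: 64°, 184°, 304°.
Successive gaps around the wheel: 120°, 120°, 120°.
Three hues equally spaced 120° apart form a triad.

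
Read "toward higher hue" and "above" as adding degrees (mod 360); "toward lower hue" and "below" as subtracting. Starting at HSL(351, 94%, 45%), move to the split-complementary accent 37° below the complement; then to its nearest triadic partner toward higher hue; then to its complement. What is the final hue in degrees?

351 + 143 = 494 → 494 − 360 = 134°   (split-comp 37° ↓)
134 + 120 = 254°   (triadic ↑)
254 + 180 = 434 → 434 − 360 = 74°   (complement)

74°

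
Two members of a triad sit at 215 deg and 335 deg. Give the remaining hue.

95°

A triad spaces three hues 120° apart.
The full set is {95°, 215°, 335°}.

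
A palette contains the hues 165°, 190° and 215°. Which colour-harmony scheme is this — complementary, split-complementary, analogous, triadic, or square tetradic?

analogous

Sort the hues: 165°, 190°, 215°.
Successive gaps around the wheel: 25°, 25°, 310°.
A run of hues at equal small steps (25°) with one large closing gap is an analogous group.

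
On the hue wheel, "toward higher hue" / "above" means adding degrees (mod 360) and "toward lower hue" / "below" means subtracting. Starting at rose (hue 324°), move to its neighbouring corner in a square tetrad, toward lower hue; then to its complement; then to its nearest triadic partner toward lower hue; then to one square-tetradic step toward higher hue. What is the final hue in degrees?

24°

324 − 90 = 234°   (square ↓)
234 + 180 = 414 → 414 − 360 = 54°   (complement)
54 − 120 = -66 → -66 + 360 = 294°   (triadic ↓)
294 + 90 = 384 → 384 − 360 = 24°   (square ↑)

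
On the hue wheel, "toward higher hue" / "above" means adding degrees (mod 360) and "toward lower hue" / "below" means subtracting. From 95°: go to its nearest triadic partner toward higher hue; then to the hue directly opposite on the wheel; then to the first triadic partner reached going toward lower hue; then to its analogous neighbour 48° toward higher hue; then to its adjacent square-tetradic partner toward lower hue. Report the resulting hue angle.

233°

+120° (triadic ↑): 95 + 120 = 215°
+180° (complement): 215 + 180 = 395 → 395 − 360 = 35°
−120° (triadic ↓): 35 − 120 = -85 → -85 + 360 = 275°
+48° (analog 48° ↑): 275 + 48 = 323°
−90° (square ↓): 323 − 90 = 233°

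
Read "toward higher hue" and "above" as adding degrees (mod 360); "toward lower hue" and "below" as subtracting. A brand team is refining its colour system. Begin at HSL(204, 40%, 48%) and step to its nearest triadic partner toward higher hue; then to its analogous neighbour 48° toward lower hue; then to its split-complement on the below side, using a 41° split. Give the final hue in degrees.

55°

+120° (triadic ↑): 204 + 120 = 324°
−48° (analog 48° ↓): 324 − 48 = 276°
+139° (split-comp 41° ↓): 276 + 139 = 415 → 415 − 360 = 55°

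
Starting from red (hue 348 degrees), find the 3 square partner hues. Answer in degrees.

78°, 168°, 258°

348 + 90 = 438 → 438 − 360 = 78°
348 + 180 = 528 → 528 − 360 = 168°
348 + 270 = 618 → 618 − 360 = 258°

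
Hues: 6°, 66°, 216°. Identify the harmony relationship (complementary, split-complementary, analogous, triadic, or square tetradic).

Sort the hues: 6°, 66°, 216°.
Successive gaps around the wheel: 60°, 150°, 150°.
Two 150° gaps and one 60° gap — a base hue opposite a pair of accents 30° either side of its complement — is the split-complementary pattern.

split-complementary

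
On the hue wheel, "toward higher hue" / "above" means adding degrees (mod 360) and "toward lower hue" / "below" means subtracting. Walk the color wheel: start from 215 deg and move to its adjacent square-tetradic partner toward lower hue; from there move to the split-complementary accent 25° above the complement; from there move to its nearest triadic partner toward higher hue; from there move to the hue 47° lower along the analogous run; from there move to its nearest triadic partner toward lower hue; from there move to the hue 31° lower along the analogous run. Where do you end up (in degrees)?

252°

−90° (square ↓): 215 − 90 = 125°
+205° (split-comp 25° ↑): 125 + 205 = 330°
+120° (triadic ↑): 330 + 120 = 450 → 450 − 360 = 90°
−47° (analog 47° ↓): 90 − 47 = 43°
−120° (triadic ↓): 43 − 120 = -77 → -77 + 360 = 283°
−31° (analog 31° ↓): 283 − 31 = 252°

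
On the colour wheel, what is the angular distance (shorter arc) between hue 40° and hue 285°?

115°

|40 − 285| = 245.
The shorter arc is 360 − 245 = 115°.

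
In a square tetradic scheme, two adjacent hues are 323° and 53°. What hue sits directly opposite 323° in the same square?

A square tetradic scheme places four hues 90° apart; opposite corners are 180° apart.
323 + 180 = 503 → 503 − 360 = 143°

143°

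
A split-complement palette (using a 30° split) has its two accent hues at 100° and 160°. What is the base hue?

310°

The accents sit 30° either side of the complement, so the complement is their short-arc midpoint on the wheel.
Short-arc midpoint of 100° and 160°: 130°.
Base is 180° from the complement: 130 − 180 = -50 → -50 + 360 = 310°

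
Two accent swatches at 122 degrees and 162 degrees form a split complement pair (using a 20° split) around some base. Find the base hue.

The accents sit 20° either side of the complement, so the complement is their short-arc midpoint on the wheel.
Short-arc midpoint of 122° and 162°: 142°.
Base is 180° from the complement: 142 − 180 = -38 → -38 + 360 = 322°

322°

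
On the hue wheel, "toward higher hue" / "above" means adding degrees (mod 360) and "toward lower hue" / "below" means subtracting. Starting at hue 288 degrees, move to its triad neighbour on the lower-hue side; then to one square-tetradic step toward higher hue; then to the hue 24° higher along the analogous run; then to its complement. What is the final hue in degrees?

−120° (triadic ↓): 288 − 120 = 168°
+90° (square ↑): 168 + 90 = 258°
+24° (analog 24° ↑): 258 + 24 = 282°
+180° (complement): 282 + 180 = 462 → 462 − 360 = 102°

102°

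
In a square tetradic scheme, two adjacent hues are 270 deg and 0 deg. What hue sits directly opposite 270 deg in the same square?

A square tetradic scheme places four hues 90° apart; opposite corners are 180° apart.
270 + 180 = 450 → 450 − 360 = 90°

90°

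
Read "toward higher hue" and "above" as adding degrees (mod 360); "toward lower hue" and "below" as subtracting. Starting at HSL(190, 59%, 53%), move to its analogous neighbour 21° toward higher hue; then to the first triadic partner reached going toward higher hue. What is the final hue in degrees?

331°

+21° (analog 21° ↑): 190 + 21 = 211°
+120° (triadic ↑): 211 + 120 = 331°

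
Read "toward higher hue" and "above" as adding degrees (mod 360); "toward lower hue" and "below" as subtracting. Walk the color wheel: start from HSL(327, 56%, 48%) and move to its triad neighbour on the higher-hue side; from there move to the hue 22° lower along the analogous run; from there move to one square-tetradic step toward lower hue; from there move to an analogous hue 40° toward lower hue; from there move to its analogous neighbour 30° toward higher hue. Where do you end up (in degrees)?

325°

+120° (triadic ↑): 327 + 120 = 447 → 447 − 360 = 87°
−22° (analog 22° ↓): 87 − 22 = 65°
−90° (square ↓): 65 − 90 = -25 → -25 + 360 = 335°
−40° (analog 40° ↓): 335 − 40 = 295°
+30° (analog 30° ↑): 295 + 30 = 325°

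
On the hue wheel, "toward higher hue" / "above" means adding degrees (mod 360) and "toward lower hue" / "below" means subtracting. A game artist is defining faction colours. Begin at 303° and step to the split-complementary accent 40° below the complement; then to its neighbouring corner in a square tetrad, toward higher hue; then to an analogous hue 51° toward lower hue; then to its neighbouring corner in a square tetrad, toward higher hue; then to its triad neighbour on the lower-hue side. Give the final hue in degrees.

split-comp 40° ↓ +140°: 303 + 140 = 443 → 443 − 360 = 83°
square ↑ +90°: 83 + 90 = 173°
analog 51° ↓ −51°: 173 − 51 = 122°
square ↑ +90°: 122 + 90 = 212°
triadic ↓ −120°: 212 − 120 = 92°

92°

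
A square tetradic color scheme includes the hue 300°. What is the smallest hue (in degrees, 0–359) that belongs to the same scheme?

30°

A square tetradic scheme places four hues every 90°.
The full set through 300° is {30°, 120°, 210°, 300°}.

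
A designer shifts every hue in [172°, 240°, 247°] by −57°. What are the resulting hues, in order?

172 − 57 = 115°
240 − 57 = 183°
247 − 57 = 190°

115°, 183°, 190°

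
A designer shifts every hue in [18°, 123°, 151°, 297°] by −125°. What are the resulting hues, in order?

18 − 125 = -107 → -107 + 360 = 253°
123 − 125 = -2 → -2 + 360 = 358°
151 − 125 = 26°
297 − 125 = 172°

253°, 358°, 26°, 172°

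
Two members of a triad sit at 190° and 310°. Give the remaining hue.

70°

A triad spaces three hues 120° apart.
The full set is {70°, 190°, 310°}.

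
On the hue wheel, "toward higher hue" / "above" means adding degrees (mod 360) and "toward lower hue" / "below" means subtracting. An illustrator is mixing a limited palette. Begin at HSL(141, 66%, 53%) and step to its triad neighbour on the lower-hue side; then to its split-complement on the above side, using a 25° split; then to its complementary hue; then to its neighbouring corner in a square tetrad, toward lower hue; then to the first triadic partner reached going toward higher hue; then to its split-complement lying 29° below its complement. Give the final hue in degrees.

227°

triadic ↓ −120°: 141 − 120 = 21°
split-comp 25° ↑ +205°: 21 + 205 = 226°
complement +180°: 226 + 180 = 406 → 406 − 360 = 46°
square ↓ −90°: 46 − 90 = -44 → -44 + 360 = 316°
triadic ↑ +120°: 316 + 120 = 436 → 436 − 360 = 76°
split-comp 29° ↓ +151°: 76 + 151 = 227°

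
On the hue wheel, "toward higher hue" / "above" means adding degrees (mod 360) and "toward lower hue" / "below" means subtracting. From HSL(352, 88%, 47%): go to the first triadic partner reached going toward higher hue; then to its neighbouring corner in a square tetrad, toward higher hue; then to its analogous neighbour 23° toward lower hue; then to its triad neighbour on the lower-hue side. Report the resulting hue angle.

+120° (triadic ↑): 352 + 120 = 472 → 472 − 360 = 112°
+90° (square ↑): 112 + 90 = 202°
−23° (analog 23° ↓): 202 − 23 = 179°
−120° (triadic ↓): 179 − 120 = 59°

59°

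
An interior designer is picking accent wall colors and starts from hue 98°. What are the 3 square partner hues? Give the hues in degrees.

A square tetradic scheme places four hues every 90°.
98 + 90 = 188°
98 + 180 = 278°
98 + 270 = 368 → 368 − 360 = 8°

188°, 278° and 8°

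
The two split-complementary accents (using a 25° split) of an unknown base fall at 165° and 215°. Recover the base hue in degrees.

The accents sit 25° either side of the complement, so the complement is their short-arc midpoint on the wheel.
Short-arc midpoint of 165° and 215°: 190°.
Base is 180° from the complement: 190 − 180 = 10°

10°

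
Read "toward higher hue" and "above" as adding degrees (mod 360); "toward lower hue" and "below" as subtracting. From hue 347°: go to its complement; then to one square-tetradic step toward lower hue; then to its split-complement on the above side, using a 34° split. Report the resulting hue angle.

291°

complement +180°: 347 + 180 = 527 → 527 − 360 = 167°
square ↓ −90°: 167 − 90 = 77°
split-comp 34° ↑ +214°: 77 + 214 = 291°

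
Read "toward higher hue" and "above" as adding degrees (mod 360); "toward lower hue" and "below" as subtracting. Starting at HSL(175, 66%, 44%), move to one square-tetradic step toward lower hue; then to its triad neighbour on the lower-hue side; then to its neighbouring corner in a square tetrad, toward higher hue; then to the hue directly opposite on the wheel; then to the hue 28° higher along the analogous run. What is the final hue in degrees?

263°

−90° (square ↓): 175 − 90 = 85°
−120° (triadic ↓): 85 − 120 = -35 → -35 + 360 = 325°
+90° (square ↑): 325 + 90 = 415 → 415 − 360 = 55°
+180° (complement): 55 + 180 = 235°
+28° (analog 28° ↑): 235 + 28 = 263°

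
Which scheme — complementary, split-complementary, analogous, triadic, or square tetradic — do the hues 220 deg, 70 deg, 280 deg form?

split-complementary

Sort the hues: 70°, 220°, 280°.
Successive gaps around the wheel: 150°, 60°, 150°.
Two 150° gaps and one 60° gap — a base hue opposite a pair of accents 30° either side of its complement — is the split-complementary pattern.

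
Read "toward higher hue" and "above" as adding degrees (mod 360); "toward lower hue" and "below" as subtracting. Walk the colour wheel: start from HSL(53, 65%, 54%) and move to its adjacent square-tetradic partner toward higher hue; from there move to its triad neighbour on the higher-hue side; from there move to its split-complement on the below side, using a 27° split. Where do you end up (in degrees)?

square ↑ +90°: 53 + 90 = 143°
triadic ↑ +120°: 143 + 120 = 263°
split-comp 27° ↓ +153°: 263 + 153 = 416 → 416 − 360 = 56°

56°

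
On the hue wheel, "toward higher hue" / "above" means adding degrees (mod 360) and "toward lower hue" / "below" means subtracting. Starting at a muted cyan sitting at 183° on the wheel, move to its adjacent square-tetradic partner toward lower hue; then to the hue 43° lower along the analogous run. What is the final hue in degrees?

−90° (square ↓): 183 − 90 = 93°
−43° (analog 43° ↓): 93 − 43 = 50°

50°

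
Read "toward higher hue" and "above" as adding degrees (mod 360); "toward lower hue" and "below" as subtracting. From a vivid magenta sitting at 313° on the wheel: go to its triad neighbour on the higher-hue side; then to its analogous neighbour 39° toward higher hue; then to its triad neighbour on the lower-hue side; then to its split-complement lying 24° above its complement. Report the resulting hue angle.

313 + 120 = 433 → 433 − 360 = 73°   (triadic ↑)
73 + 39 = 112°   (analog 39° ↑)
112 − 120 = -8 → -8 + 360 = 352°   (triadic ↓)
352 + 204 = 556 → 556 − 360 = 196°   (split-comp 24° ↑)

196°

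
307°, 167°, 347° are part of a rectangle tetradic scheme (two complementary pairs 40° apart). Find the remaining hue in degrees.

A rectangular tetradic uses two complementary pairs 40° apart: offsets 0°, 40°, 180°, 220°.
Among {167°, 307°, 347°}, 347° and 167° are a 180° pair.
The remaining hue 307° needs its own complement: 307 + 180 = 487 → 487 − 360 = 127°

127°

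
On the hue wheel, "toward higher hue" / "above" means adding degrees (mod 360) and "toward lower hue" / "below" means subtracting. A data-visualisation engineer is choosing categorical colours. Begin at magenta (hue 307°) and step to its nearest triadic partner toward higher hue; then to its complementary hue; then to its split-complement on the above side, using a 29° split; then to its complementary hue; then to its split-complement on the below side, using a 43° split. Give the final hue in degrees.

+120° (triadic ↑): 307 + 120 = 427 → 427 − 360 = 67°
+180° (complement): 67 + 180 = 247°
+209° (split-comp 29° ↑): 247 + 209 = 456 → 456 − 360 = 96°
+180° (complement): 96 + 180 = 276°
+137° (split-comp 43° ↓): 276 + 137 = 413 → 413 − 360 = 53°

53°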